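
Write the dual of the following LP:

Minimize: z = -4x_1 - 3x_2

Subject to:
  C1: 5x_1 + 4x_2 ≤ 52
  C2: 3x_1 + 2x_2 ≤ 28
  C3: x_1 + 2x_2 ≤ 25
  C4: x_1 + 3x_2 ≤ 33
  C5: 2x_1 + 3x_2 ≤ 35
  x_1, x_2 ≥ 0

Primal min cᵀx s.t. Ax ≤ b, x ≥ 0  →  Dual max −bᵀy s.t. Aᵀy ≥ −c, y ≥ 0.

Maximize: z = -52y1 - 28y2 - 25y3 - 33y4 - 35y5

Subject to:
  5y1 + 3y2 + y3 + y4 + 2y5 ≥ 4
  4y1 + 2y2 + 2y3 + 3y4 + 3y5 ≥ 3
  y1, y2, y3, y4, y5 ≥ 0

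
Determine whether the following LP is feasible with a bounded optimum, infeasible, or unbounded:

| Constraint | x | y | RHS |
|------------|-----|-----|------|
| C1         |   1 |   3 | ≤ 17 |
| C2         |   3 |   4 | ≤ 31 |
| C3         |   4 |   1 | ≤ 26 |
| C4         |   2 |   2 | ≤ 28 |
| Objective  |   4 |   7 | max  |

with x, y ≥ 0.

Feasible with a bounded optimal solution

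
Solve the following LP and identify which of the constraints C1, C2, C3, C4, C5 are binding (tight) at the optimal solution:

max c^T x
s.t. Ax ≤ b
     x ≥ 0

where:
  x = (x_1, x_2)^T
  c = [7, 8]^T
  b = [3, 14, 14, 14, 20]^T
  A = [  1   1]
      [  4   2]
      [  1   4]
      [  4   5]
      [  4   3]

At x_1 = 1, x_2 = 2, compute slack b - a·x for each constraint:
  C1: 3 − 3 = 0  (binding)
  C2: 14 − 8 = 6  (slack)
  C3: 14 − 9 = 5  (slack)
  C4: 14 − 14 = 0  (binding)
  C5: 20 − 10 = 10  (slack)

Optimal: x_1 = 1, x_2 = 2
Binding: C1, C4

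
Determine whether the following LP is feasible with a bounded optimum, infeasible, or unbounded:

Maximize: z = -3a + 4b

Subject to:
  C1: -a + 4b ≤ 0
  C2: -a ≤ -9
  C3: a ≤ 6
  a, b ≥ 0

Infeasible (no feasible solution exists)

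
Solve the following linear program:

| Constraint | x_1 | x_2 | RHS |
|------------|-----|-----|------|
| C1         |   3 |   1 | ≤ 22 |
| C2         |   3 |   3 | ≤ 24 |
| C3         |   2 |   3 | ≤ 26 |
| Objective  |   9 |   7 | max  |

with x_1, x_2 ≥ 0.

Evaluate the objective at each vertex of the feasible region:
  z(0, 0) = 0
  z(7.333, 0) = 66
  z(7, 1) = 70  ←
  z(0, 8) = 56
The maximum is at x_1 = 7, x_2 = 1.

x_1 = 7, x_2 = 1, z = 70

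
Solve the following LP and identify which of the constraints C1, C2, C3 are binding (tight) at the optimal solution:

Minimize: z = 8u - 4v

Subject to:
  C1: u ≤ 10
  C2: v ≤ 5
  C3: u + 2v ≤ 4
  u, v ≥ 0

At u = 0, v = 2, compute slack b - a·x for each constraint:
  C1: 10 − 0 = 10  (slack)
  C2: 5 − 2 = 3  (slack)
  C3: 4 − 4 = 0  (binding)

Optimal: u = 0, v = 2
Binding: C3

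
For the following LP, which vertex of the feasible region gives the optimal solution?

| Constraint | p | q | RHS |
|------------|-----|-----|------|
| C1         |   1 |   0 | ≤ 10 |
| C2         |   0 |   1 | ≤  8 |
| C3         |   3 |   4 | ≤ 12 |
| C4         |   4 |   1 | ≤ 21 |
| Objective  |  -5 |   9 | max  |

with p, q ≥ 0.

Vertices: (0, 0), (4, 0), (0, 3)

Evaluate the objective at each vertex of the feasible region:
  z(0, 0) = 0
  z(4, 0) = -20
  z(0, 3) = 27  ←
The maximum is at p = 0, q = 3.

(0, 3)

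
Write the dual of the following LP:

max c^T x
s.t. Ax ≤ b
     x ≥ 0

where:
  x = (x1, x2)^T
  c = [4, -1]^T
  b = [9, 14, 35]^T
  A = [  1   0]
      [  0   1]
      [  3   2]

Primal max cᵀx s.t. Ax ≤ b, x ≥ 0  →  Dual min bᵀy s.t. Aᵀy ≥ c, y ≥ 0.

Minimize: z = 9y1 + 14y2 + 35y3

Subject to:
  y1 + 3y3 ≥ 4
  y2 + 2y3 ≥ -1
  y1, y2, y3 ≥ 0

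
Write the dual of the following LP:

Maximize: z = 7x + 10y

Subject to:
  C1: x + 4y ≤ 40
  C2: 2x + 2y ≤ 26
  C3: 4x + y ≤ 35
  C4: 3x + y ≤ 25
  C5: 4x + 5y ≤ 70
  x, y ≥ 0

Primal max cᵀx s.t. Ax ≤ b, x ≥ 0  →  Dual min bᵀy s.t. Aᵀy ≥ c, y ≥ 0.

Minimize: z = 40y1 + 26y2 + 35y3 + 25y4 + 70y5

Subject to:
  y1 + 2y2 + 4y3 + 3y4 + 4y5 ≥ 7
  4y1 + 2y2 + y3 + y4 + 5y5 ≥ 10
  y1, y2, y3, y4, y5 ≥ 0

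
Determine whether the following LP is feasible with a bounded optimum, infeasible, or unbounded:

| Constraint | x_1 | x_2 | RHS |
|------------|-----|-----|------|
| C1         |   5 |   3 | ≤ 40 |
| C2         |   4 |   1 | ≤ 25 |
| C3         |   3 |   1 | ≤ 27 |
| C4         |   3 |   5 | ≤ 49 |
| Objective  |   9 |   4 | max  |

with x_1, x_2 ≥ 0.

Feasible with a bounded optimal solution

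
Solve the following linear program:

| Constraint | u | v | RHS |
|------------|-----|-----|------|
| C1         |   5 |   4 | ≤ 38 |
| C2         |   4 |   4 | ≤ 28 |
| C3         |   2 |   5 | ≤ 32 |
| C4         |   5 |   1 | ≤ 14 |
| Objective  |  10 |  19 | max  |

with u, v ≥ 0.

Evaluate the objective at each vertex of the feasible region:
  z(0, 0) = 0
  z(2.8, 0) = 28
  z(1.75, 5.25) = 117.2
  z(1, 6) = 124  ←
  z(0, 6.4) = 121.6
The maximum is at u = 1, v = 6.

u = 1, v = 6, z = 124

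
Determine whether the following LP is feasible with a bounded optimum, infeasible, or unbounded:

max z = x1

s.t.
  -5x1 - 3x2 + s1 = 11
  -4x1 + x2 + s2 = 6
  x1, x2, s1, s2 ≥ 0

Unbounded (objective can increase without bound)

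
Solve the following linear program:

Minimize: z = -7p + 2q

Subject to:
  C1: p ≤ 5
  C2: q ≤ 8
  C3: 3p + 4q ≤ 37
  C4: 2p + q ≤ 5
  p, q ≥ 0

Evaluate the objective at each vertex of the feasible region:
  z(0, 0) = 0
  z(2.5, 0) = -17.5  ←
  z(0, 5) = 10
The minimum is at p = 2.5, q = 0.

p = 2.5, q = 0, z = -17.5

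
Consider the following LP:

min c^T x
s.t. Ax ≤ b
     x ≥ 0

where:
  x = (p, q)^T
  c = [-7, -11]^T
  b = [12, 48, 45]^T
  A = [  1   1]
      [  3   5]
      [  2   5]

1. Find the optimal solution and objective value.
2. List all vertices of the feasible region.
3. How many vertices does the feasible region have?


1. p = 6, q = 6, z = -108
2. (0, 0), (12, 0), (6, 6), (3, 7.8), (0, 9)
3. 5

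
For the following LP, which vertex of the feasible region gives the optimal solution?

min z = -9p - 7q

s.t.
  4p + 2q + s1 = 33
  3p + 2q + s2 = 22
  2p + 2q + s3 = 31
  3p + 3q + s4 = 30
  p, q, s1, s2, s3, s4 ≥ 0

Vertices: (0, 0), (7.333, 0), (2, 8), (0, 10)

Evaluate the objective at each vertex of the feasible region:
  z(0, 0) = 0
  z(7.333, 0) = -66
  z(2, 8) = -74  ←
  z(0, 10) = -70
The minimum is at p = 2, q = 8.

(2, 8)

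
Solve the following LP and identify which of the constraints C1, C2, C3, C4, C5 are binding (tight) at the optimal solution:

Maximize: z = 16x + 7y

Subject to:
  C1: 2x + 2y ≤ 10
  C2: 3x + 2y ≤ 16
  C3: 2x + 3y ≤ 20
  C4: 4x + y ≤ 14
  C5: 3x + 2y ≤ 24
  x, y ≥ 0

At x = 3, y = 2, compute slack b - a·x for each constraint:
  C1: 10 − 10 = 0  (binding)
  C2: 16 − 13 = 3  (slack)
  C3: 20 − 12 = 8  (slack)
  C4: 14 − 14 = 0  (binding)
  C5: 24 − 13 = 11  (slack)

Optimal: x = 3, y = 2
Binding: C1, C4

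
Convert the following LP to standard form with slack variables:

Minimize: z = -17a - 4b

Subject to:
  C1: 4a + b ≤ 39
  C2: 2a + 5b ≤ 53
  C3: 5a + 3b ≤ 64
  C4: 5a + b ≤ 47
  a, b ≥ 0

min z = -17a - 4b

s.t.
  4a + b + s1 = 39
  2a + 5b + s2 = 53
  5a + 3b + s3 = 64
  5a + b + s4 = 47
  a, b, s1, s2, s3, s4 ≥ 0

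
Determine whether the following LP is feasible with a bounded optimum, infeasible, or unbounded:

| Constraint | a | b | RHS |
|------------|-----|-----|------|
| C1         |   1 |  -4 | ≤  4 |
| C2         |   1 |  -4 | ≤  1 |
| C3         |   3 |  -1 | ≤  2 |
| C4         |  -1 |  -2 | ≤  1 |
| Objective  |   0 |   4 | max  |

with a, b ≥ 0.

Unbounded (objective can increase without bound)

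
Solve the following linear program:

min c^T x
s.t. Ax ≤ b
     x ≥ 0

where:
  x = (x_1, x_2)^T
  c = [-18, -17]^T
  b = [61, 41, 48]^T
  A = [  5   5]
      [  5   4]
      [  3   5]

Evaluate the objective at each vertex of the feasible region:
  z(0, 0) = 0
  z(8.2, 0) = -147.6
  z(1, 9) = -171  ←
  z(0, 9.6) = -163.2
The minimum is at x_1 = 1, x_2 = 9.

x_1 = 1, x_2 = 9, z = -171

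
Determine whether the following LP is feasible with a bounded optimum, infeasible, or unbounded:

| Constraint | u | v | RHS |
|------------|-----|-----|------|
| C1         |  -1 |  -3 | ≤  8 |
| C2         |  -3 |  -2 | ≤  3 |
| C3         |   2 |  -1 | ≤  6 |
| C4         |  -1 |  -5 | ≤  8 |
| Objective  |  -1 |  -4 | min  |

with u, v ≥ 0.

Unbounded (objective can decrease without bound)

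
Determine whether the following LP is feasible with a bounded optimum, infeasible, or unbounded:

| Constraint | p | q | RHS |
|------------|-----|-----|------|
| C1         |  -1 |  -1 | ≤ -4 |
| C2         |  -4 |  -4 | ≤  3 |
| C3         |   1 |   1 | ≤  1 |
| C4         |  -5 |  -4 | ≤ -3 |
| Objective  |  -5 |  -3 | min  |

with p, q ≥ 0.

Infeasible (no feasible solution exists)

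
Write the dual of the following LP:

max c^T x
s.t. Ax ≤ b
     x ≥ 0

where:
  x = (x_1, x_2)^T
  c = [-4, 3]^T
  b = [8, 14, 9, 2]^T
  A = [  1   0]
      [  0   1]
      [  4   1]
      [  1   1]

Primal max cᵀx s.t. Ax ≤ b, x ≥ 0  →  Dual min bᵀy s.t. Aᵀy ≥ c, y ≥ 0.

Minimize: z = 8y1 + 14y2 + 9y3 + 2y4

Subject to:
  y1 + 4y3 + y4 ≥ -4
  y2 + y3 + y4 ≥ 3
  y1, y2, y3, y4 ≥ 0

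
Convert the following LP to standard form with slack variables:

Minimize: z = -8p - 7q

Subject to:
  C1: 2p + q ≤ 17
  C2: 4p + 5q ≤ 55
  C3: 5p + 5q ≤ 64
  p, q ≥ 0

min z = -8p - 7q

s.t.
  2p + q + s1 = 17
  4p + 5q + s2 = 55
  5p + 5q + s3 = 64
  p, q, s1, s2, s3 ≥ 0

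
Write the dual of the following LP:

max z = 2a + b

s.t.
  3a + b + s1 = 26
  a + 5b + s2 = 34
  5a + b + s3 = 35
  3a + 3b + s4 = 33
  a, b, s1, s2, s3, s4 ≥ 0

Primal max cᵀx s.t. Ax ≤ b, x ≥ 0  →  Dual min bᵀy s.t. Aᵀy ≥ c, y ≥ 0.

Minimize: z = 26y1 + 34y2 + 35y3 + 33y4

Subject to:
  3y1 + y2 + 5y3 + 3y4 ≥ 2
  y1 + 5y2 + y3 + 3y4 ≥ 1
  y1, y2, y3, y4 ≥ 0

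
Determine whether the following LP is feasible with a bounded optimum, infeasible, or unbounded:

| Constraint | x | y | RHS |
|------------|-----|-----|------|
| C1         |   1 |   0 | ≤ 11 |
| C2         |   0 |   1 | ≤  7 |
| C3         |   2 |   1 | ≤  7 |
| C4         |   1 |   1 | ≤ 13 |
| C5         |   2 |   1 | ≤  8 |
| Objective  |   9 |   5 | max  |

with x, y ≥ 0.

Feasible with a bounded optimal solution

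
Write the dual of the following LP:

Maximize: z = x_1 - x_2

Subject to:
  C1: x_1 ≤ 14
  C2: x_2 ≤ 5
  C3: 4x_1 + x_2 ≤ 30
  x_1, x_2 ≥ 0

Primal max cᵀx s.t. Ax ≤ b, x ≥ 0  →  Dual min bᵀy s.t. Aᵀy ≥ c, y ≥ 0.

Minimize: z = 14y1 + 5y2 + 30y3

Subject to:
  y1 + 4y3 ≥ 1
  y2 + y3 ≥ -1
  y1, y2, y3 ≥ 0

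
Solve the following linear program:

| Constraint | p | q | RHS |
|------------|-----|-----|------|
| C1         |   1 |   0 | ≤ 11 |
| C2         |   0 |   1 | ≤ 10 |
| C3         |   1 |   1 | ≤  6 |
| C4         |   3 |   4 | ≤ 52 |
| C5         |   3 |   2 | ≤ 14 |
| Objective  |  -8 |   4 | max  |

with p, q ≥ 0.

Evaluate the objective at each vertex of the feasible region:
  z(0, 0) = 0
  z(4.667, 0) = -37.33
  z(2, 4) = 0
  z(0, 6) = 24  ←
The maximum is at p = 0, q = 6.

p = 0, q = 6, z = 24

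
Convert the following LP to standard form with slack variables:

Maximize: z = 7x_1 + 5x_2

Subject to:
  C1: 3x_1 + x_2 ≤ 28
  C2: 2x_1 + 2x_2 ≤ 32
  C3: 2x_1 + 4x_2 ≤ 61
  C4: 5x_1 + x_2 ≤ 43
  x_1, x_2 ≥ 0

max z = 7x_1 + 5x_2

s.t.
  3x_1 + x_2 + s1 = 28
  2x_1 + 2x_2 + s2 = 32
  2x_1 + 4x_2 + s3 = 61
  5x_1 + x_2 + s4 = 43
  x_1, x_2, s1, s2, s3, s4 ≥ 0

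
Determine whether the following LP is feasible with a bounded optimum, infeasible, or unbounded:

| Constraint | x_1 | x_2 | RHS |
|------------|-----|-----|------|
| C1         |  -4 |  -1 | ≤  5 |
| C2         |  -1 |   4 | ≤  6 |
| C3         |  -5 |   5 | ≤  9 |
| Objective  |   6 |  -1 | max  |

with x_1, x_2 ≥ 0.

Unbounded (objective can increase without bound)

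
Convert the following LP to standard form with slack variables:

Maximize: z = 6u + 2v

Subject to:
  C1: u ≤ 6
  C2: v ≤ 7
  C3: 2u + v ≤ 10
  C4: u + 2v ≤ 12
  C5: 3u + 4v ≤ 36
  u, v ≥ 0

max z = 6u + 2v

s.t.
  u + s1 = 6
  v + s2 = 7
  2u + v + s3 = 10
  u + 2v + s4 = 12
  3u + 4v + s5 = 36
  u, v, s1, s2, s3, s4, s5 ≥ 0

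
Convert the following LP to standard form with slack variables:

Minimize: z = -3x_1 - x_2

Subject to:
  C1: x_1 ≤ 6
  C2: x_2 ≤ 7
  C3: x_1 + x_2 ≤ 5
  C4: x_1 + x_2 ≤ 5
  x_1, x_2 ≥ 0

min z = -3x_1 - x_2

s.t.
  x_1 + s1 = 6
  x_2 + s2 = 7
  x_1 + x_2 + s3 = 5
  x_1 + x_2 + s4 = 5
  x_1, x_2, s1, s2, s3, s4 ≥ 0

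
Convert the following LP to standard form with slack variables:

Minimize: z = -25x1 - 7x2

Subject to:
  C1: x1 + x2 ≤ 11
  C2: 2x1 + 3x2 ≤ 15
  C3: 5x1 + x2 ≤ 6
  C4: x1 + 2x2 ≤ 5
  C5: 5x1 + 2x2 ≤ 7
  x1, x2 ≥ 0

min z = -25x1 - 7x2

s.t.
  x1 + x2 + s1 = 11
  2x1 + 3x2 + s2 = 15
  5x1 + x2 + s3 = 6
  x1 + 2x2 + s4 = 5
  5x1 + 2x2 + s5 = 7
  x1, x2, s1, s2, s3, s4, s5 ≥ 0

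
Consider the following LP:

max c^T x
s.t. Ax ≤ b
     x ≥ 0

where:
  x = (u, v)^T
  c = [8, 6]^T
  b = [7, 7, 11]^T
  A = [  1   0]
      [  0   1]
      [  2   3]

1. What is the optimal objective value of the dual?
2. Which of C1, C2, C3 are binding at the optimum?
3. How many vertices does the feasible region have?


1. 44
2. C3
3. 3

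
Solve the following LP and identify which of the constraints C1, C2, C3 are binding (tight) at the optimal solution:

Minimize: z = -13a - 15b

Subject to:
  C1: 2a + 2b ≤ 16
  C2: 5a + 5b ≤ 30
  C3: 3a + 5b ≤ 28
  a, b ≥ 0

At a = 1, b = 5, compute slack b - a·x for each constraint:
  C1: 16 − 12 = 4  (slack)
  C2: 30 − 30 = 0  (binding)
  C3: 28 − 28 = 0  (binding)

Optimal: a = 1, b = 5
Binding: C2, C3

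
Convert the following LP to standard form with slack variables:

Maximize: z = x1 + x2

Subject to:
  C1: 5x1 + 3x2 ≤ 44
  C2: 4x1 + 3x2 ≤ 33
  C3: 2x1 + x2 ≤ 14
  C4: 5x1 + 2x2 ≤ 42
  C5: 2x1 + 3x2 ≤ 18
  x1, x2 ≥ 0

max z = x1 + x2

s.t.
  5x1 + 3x2 + s1 = 44
  4x1 + 3x2 + s2 = 33
  2x1 + x2 + s3 = 14
  5x1 + 2x2 + s4 = 42
  2x1 + 3x2 + s5 = 18
  x1, x2, s1, s2, s3, s4, s5 ≥ 0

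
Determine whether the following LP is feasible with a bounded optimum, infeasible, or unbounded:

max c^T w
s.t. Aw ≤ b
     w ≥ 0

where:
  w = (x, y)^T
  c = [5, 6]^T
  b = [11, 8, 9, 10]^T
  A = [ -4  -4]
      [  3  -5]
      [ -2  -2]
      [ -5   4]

Unbounded (objective can increase without bound)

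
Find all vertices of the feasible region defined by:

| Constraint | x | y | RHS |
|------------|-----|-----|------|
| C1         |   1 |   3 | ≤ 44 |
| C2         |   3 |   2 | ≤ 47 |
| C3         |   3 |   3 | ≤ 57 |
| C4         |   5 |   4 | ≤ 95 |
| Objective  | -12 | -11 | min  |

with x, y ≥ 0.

(0, 0), (15.67, 0), (9, 10), (6.5, 12.5), (0, 14.67)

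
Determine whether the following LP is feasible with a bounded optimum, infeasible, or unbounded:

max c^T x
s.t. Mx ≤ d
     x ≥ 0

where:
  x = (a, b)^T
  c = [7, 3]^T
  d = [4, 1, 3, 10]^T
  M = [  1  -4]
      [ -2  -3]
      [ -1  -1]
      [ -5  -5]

Unbounded (objective can increase without bound)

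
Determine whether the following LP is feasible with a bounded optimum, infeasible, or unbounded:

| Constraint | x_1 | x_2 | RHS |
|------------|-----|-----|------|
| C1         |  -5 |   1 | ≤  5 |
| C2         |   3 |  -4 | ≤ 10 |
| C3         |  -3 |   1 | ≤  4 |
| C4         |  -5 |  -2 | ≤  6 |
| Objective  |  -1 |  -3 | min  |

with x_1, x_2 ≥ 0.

Unbounded (objective can decrease without bound)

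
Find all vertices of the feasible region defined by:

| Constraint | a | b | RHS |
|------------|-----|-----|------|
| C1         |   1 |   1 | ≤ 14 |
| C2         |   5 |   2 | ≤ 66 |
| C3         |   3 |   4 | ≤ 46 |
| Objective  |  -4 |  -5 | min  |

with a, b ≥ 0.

(0, 0), (13.2, 0), (12.67, 1.333), (10, 4), (0, 11.5)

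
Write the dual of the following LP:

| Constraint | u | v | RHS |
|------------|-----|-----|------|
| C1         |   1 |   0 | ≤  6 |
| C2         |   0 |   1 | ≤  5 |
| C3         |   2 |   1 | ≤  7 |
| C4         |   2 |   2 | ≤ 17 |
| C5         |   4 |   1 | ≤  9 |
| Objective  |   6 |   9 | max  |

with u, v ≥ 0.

Primal max cᵀx s.t. Ax ≤ b, x ≥ 0  →  Dual min bᵀy s.t. Aᵀy ≥ c, y ≥ 0.

Minimize: z = 6y1 + 5y2 + 7y3 + 17y4 + 9y5

Subject to:
  y1 + 2y3 + 2y4 + 4y5 ≥ 6
  y2 + y3 + 2y4 + y5 ≥ 9
  y1, y2, y3, y4, y5 ≥ 0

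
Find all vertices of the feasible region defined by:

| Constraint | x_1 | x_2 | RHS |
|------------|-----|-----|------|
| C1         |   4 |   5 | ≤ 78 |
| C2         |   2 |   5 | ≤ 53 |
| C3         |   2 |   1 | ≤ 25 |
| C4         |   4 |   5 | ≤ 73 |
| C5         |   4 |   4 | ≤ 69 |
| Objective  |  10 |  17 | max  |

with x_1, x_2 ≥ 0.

(0, 0), (12.5, 0), (9, 7), (0, 10.6)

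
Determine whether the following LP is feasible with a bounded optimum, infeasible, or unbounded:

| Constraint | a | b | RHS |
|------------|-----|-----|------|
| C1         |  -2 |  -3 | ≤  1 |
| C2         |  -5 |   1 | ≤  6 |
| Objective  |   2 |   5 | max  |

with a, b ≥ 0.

Unbounded (objective can increase without bound)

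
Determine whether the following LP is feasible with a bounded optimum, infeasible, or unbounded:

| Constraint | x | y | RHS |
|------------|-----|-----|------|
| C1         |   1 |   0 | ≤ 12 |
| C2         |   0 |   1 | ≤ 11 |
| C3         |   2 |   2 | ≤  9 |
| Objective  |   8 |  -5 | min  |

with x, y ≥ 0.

Feasible with a bounded optimal solution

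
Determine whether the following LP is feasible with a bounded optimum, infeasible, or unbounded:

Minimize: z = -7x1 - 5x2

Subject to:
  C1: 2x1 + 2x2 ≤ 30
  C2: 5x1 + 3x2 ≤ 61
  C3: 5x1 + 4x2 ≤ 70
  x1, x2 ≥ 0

Feasible with a bounded optimal solution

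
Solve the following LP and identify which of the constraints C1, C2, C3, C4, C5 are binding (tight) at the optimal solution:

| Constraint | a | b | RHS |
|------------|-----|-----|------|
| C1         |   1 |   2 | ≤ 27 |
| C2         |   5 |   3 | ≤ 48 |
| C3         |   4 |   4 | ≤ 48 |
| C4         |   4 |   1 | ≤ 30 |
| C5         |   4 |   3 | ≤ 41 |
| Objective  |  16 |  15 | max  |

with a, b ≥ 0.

At a = 5, b = 7, compute slack b - a·x for each constraint:
  C1: 27 − 19 = 8  (slack)
  C2: 48 − 46 = 2  (slack)
  C3: 48 − 48 = 0  (binding)
  C4: 30 − 27 = 3  (slack)
  C5: 41 − 41 = 0  (binding)

Optimal: a = 5, b = 7
Binding: C3, C5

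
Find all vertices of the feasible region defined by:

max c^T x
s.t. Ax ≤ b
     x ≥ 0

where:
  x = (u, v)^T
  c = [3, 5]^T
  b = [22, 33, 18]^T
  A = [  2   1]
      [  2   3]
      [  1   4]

(0, 0), (11, 0), (10, 2), (0, 4.5)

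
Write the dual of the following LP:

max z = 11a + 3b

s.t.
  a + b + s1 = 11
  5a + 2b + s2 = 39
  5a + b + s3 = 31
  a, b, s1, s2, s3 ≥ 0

Primal max cᵀx s.t. Ax ≤ b, x ≥ 0  →  Dual min bᵀy s.t. Aᵀy ≥ c, y ≥ 0.

Minimize: z = 11y1 + 39y2 + 31y3

Subject to:
  y1 + 5y2 + 5y3 ≥ 11
  y1 + 2y2 + y3 ≥ 3
  y1, y2, y3 ≥ 0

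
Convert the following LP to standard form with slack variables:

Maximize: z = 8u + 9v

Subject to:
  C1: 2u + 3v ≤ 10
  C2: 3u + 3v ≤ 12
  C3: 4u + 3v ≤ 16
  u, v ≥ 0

max z = 8u + 9v

s.t.
  2u + 3v + s1 = 10
  3u + 3v + s2 = 12
  4u + 3v + s3 = 16
  u, v, s1, s2, s3 ≥ 0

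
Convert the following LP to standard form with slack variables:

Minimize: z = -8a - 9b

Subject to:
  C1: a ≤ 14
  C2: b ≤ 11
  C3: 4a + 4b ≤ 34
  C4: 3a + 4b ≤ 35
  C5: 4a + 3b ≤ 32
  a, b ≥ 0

min z = -8a - 9b

s.t.
  a + s1 = 14
  b + s2 = 11
  4a + 4b + s3 = 34
  3a + 4b + s4 = 35
  4a + 3b + s5 = 32
  a, b, s1, s2, s3, s4, s5 ≥ 0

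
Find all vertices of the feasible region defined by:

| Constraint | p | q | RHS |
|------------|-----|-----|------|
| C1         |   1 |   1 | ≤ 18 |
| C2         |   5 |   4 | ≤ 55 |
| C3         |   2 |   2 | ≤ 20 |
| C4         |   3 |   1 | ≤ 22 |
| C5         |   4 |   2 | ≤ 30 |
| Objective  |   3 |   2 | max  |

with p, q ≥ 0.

(0, 0), (7.333, 0), (7, 1), (5, 5), (0, 10)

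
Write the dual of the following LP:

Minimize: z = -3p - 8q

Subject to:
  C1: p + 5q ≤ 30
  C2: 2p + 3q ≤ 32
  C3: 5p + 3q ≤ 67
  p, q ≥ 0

Primal min cᵀx s.t. Ax ≤ b, x ≥ 0  →  Dual max −bᵀy s.t. Aᵀy ≥ −c, y ≥ 0.

Maximize: z = -30y1 - 32y2 - 67y3

Subject to:
  y1 + 2y2 + 5y3 ≥ 3
  5y1 + 3y2 + 3y3 ≥ 8
  y1, y2, y3 ≥ 0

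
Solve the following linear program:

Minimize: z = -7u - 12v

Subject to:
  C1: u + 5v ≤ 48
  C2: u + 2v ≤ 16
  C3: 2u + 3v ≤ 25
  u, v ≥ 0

Evaluate the objective at each vertex of the feasible region:
  z(0, 0) = 0
  z(12.5, 0) = -87.5
  z(2, 7) = -98  ←
  z(0, 8) = -96
The minimum is at u = 2, v = 7.

u = 2, v = 7, z = -98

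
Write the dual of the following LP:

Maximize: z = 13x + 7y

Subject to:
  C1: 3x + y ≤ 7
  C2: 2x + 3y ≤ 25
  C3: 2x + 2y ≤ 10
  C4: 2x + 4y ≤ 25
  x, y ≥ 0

Primal max cᵀx s.t. Ax ≤ b, x ≥ 0  →  Dual min bᵀy s.t. Aᵀy ≥ c, y ≥ 0.

Minimize: z = 7y1 + 25y2 + 10y3 + 25y4

Subject to:
  3y1 + 2y2 + 2y3 + 2y4 ≥ 13
  y1 + 3y2 + 2y3 + 4y4 ≥ 7
  y1, y2, y3, y4 ≥ 0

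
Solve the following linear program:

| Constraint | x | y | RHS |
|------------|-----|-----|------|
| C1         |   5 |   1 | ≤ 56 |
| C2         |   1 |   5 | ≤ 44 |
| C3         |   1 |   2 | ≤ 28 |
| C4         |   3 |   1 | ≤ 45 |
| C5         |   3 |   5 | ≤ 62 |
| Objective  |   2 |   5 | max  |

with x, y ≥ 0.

Evaluate the objective at each vertex of the feasible region:
  z(0, 0) = 0
  z(11.2, 0) = 22.4
  z(9.909, 6.455) = 52.09
  z(9, 7) = 53  ←
  z(0, 8.8) = 44
The maximum is at x = 9, y = 7.

x = 9, y = 7, z = 53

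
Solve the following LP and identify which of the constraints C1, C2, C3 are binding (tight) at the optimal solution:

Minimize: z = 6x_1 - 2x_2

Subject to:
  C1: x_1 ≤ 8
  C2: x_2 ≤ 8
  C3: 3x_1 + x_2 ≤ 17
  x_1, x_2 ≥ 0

At x_1 = 0, x_2 = 8, compute slack b - a·x for each constraint:
  C1: 8 − 0 = 8  (slack)
  C2: 8 − 8 = 0  (binding)
  C3: 17 − 8 = 9  (slack)

Optimal: x_1 = 0, x_2 = 8
Binding: C2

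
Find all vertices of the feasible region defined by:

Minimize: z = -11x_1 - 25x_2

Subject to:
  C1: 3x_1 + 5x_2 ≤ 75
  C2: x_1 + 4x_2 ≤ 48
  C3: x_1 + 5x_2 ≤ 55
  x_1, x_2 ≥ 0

(0, 0), (25, 0), (10, 9), (0, 11)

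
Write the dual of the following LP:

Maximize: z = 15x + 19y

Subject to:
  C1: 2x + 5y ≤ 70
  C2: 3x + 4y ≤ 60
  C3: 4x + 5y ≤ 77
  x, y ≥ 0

Primal max cᵀx s.t. Ax ≤ b, x ≥ 0  →  Dual min bᵀy s.t. Aᵀy ≥ c, y ≥ 0.

Minimize: z = 70y1 + 60y2 + 77y3

Subject to:
  2y1 + 3y2 + 4y3 ≥ 15
  5y1 + 4y2 + 5y3 ≥ 19
  y1, y2, y3 ≥ 0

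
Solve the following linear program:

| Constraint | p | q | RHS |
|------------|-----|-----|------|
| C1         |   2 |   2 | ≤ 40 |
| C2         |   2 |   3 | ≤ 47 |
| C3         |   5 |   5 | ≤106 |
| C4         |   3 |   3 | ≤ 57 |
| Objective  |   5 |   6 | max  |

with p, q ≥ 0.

Evaluate the objective at each vertex of the feasible region:
  z(0, 0) = 0
  z(19, 0) = 95
  z(10, 9) = 104  ←
  z(0, 15.67) = 94
The maximum is at p = 10, q = 9.

p = 10, q = 9, z = 104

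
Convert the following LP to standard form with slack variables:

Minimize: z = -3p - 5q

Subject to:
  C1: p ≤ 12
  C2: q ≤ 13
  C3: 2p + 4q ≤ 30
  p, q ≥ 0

min z = -3p - 5q

s.t.
  p + s1 = 12
  q + s2 = 13
  2p + 4q + s3 = 30
  p, q, s1, s2, s3 ≥ 0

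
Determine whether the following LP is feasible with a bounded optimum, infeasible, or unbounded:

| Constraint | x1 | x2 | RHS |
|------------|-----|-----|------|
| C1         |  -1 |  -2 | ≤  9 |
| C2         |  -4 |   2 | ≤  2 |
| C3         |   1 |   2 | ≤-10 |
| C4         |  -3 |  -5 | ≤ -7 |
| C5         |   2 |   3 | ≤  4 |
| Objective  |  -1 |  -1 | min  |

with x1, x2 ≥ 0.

Infeasible (no feasible solution exists)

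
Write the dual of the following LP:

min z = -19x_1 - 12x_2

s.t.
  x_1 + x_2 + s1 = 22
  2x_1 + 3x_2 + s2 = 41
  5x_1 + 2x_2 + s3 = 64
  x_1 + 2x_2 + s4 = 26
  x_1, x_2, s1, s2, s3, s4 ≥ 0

Primal min cᵀx s.t. Ax ≤ b, x ≥ 0  →  Dual max −bᵀy s.t. Aᵀy ≥ −c, y ≥ 0.

Maximize: z = -22y1 - 41y2 - 64y3 - 26y4

Subject to:
  y1 + 2y2 + 5y3 + y4 ≥ 19
  y1 + 3y2 + 2y3 + 2y4 ≥ 12
  y1, y2, y3, y4 ≥ 0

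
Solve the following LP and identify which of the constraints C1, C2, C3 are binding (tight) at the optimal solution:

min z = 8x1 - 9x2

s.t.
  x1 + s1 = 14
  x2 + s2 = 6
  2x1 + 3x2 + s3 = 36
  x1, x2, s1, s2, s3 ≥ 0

At x1 = 0, x2 = 6, compute slack b - a·x for each constraint:
  C1: 14 − 0 = 14  (slack)
  C2: 6 − 6 = 0  (binding)
  C3: 36 − 18 = 18  (slack)

Optimal: x1 = 0, x2 = 6
Binding: C2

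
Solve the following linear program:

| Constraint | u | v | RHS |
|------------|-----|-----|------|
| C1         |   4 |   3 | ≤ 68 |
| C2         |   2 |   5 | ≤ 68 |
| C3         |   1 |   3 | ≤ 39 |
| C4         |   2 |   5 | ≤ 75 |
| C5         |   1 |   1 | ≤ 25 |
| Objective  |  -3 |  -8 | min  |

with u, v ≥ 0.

Evaluate the objective at each vertex of the feasible region:
  z(0, 0) = 0
  z(17, 0) = -51
  z(9.714, 9.714) = -106.9
  z(9, 10) = -107  ←
  z(0, 13) = -104
The minimum is at u = 9, v = 10.

u = 9, v = 10, z = -107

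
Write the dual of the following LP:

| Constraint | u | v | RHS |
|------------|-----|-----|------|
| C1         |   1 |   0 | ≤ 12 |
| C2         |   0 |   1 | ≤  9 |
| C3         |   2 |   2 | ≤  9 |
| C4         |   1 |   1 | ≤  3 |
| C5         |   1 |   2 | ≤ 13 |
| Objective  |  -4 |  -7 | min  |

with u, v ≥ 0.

Primal min cᵀx s.t. Ax ≤ b, x ≥ 0  →  Dual max −bᵀy s.t. Aᵀy ≥ −c, y ≥ 0.

Maximize: z = -12y1 - 9y2 - 9y3 - 3y4 - 13y5

Subject to:
  y1 + 2y3 + y4 + y5 ≥ 4
  y2 + 2y3 + y4 + 2y5 ≥ 7
  y1, y2, y3, y4, y5 ≥ 0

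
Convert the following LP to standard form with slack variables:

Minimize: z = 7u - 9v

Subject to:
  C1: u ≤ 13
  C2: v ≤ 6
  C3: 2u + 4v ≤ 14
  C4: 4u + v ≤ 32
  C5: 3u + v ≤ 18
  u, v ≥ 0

min z = 7u - 9v

s.t.
  u + s1 = 13
  v + s2 = 6
  2u + 4v + s3 = 14
  4u + v + s4 = 32
  3u + v + s5 = 18
  u, v, s1, s2, s3, s4, s5 ≥ 0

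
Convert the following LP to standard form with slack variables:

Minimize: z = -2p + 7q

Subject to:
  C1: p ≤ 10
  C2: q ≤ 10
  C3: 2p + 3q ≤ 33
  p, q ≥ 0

min z = -2p + 7q

s.t.
  p + s1 = 10
  q + s2 = 10
  2p + 3q + s3 = 33
  p, q, s1, s2, s3 ≥ 0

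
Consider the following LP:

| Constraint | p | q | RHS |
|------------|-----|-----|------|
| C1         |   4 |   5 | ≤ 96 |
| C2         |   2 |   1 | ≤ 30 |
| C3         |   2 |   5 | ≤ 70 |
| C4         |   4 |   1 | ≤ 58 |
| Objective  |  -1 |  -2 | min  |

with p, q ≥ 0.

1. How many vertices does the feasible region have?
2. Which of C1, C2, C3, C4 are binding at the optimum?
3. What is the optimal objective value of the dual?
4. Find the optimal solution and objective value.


1. 5
2. C2, C3
3. -30
4. p = 10, q = 10, z = -30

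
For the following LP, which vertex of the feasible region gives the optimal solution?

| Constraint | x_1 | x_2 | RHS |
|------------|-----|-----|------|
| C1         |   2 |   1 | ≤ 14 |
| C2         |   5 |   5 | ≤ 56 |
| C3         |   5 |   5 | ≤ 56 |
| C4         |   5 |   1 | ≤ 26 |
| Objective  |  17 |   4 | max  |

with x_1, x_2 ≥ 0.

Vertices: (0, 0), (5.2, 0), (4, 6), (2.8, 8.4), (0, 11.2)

Evaluate the objective at each vertex of the feasible region:
  z(0, 0) = 0
  z(5.2, 0) = 88.4
  z(4, 6) = 92  ←
  z(2.8, 8.4) = 81.2
  z(0, 11.2) = 44.8
The maximum is at x_1 = 4, x_2 = 6.

(4, 6)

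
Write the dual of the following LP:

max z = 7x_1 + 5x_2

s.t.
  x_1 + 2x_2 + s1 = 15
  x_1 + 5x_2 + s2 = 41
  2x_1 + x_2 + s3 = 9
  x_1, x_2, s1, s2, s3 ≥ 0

Primal max cᵀx s.t. Ax ≤ b, x ≥ 0  →  Dual min bᵀy s.t. Aᵀy ≥ c, y ≥ 0.

Minimize: z = 15y1 + 41y2 + 9y3

Subject to:
  y1 + y2 + 2y3 ≥ 7
  2y1 + 5y2 + y3 ≥ 5
  y1, y2, y3 ≥ 0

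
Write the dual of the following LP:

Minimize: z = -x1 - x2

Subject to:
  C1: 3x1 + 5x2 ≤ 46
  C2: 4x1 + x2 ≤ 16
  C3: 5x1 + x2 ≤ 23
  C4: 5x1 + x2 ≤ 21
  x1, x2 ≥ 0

Primal min cᵀx s.t. Ax ≤ b, x ≥ 0  →  Dual max −bᵀy s.t. Aᵀy ≥ −c, y ≥ 0.

Maximize: z = -46y1 - 16y2 - 23y3 - 21y4

Subject to:
  3y1 + 4y2 + 5y3 + 5y4 ≥ 1
  5y1 + y2 + y3 + y4 ≥ 1
  y1, y2, y3, y4 ≥ 0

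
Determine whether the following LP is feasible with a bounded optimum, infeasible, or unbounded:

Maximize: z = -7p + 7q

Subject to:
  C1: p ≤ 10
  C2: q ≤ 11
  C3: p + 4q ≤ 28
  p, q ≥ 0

Feasible with a bounded optimal solution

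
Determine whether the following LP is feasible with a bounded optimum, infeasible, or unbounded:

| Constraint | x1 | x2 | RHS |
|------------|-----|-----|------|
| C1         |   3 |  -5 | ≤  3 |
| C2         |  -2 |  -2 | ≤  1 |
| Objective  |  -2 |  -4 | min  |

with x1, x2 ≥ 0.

Unbounded (objective can decrease without bound)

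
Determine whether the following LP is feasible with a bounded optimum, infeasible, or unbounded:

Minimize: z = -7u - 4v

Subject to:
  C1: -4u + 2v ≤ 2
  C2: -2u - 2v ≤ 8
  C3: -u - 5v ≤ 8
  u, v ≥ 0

Unbounded (objective can decrease without bound)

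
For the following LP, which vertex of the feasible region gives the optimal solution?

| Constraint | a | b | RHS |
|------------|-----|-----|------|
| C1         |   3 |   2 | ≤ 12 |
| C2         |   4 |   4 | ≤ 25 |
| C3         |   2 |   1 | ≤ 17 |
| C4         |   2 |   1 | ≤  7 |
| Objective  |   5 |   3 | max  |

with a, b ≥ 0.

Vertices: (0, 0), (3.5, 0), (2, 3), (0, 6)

Evaluate the objective at each vertex of the feasible region:
  z(0, 0) = 0
  z(3.5, 0) = 17.5
  z(2, 3) = 19  ←
  z(0, 6) = 18
The maximum is at a = 2, b = 3.

(2, 3)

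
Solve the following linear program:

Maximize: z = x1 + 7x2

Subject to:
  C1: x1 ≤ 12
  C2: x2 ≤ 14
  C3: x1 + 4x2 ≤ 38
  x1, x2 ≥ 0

Evaluate the objective at each vertex of the feasible region:
  z(0, 0) = 0
  z(12, 0) = 12
  z(12, 6.5) = 57.5
  z(0, 9.5) = 66.5  ←
The maximum is at x1 = 0, x2 = 9.5.

x1 = 0, x2 = 9.5, z = 66.5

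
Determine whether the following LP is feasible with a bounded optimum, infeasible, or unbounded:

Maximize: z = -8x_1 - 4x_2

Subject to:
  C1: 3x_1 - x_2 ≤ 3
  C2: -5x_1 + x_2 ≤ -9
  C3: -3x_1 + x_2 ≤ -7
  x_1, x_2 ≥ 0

Infeasible (no feasible solution exists)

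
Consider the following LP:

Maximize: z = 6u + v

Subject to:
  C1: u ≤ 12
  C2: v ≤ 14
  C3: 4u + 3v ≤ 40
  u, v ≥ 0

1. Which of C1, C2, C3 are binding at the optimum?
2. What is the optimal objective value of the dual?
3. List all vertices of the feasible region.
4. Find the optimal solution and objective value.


1. C3
2. 60
3. (0, 0), (10, 0), (0, 13.33)
4. u = 10, v = 0, z = 60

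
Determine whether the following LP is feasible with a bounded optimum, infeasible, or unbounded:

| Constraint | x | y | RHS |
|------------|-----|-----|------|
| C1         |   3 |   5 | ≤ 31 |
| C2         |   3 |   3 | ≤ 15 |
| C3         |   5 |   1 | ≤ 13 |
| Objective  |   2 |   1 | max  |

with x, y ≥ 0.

Feasible with a bounded optimal solution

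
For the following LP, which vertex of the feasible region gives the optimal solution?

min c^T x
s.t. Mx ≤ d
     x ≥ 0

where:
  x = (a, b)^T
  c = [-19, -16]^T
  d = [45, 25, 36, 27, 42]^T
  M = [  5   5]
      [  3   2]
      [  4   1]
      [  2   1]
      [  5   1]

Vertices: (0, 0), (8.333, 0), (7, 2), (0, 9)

Evaluate the objective at each vertex of the feasible region:
  z(0, 0) = 0
  z(8.333, 0) = -158.3
  z(7, 2) = -165  ←
  z(0, 9) = -144
The minimum is at a = 7, b = 2.

(7, 2)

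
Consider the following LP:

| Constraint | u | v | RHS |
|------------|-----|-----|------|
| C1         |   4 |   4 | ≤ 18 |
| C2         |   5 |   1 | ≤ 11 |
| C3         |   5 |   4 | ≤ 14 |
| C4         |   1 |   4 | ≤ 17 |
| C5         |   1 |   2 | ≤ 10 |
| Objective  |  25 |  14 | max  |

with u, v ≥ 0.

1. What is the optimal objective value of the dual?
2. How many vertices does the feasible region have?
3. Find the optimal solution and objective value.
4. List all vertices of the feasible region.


1. 64
2. 4
3. u = 2, v = 1, z = 64
4. (0, 0), (2.2, 0), (2, 1), (0, 3.5)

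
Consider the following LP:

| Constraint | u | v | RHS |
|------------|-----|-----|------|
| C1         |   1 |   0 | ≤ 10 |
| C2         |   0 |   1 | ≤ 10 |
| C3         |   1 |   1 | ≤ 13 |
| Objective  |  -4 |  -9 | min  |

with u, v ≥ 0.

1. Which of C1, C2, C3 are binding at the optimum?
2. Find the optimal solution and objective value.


1. C2, C3
2. u = 3, v = 10, z = -102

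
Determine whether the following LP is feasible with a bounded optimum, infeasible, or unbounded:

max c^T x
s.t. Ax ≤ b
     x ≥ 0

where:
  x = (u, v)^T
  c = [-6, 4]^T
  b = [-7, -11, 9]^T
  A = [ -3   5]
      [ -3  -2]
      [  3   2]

Infeasible (no feasible solution exists)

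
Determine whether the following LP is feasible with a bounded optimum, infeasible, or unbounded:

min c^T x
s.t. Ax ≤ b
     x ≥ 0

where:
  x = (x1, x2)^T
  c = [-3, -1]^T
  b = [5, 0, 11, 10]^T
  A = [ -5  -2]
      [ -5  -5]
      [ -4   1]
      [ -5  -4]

Unbounded (objective can decrease without bound)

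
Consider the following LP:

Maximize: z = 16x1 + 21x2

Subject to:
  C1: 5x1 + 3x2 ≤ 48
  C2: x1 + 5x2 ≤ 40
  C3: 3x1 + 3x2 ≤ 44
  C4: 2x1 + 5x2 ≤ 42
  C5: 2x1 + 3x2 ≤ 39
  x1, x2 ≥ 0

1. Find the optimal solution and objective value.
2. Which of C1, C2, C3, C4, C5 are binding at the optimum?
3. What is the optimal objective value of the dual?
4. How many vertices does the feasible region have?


1. x1 = 6, x2 = 6, z = 222
2. C1, C4
3. 222
4. 5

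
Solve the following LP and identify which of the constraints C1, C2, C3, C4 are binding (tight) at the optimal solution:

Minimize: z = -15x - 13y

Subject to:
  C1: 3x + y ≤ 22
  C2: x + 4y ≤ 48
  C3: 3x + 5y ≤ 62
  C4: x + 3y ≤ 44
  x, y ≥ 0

At x = 4, y = 10, compute slack b - a·x for each constraint:
  C1: 22 − 22 = 0  (binding)
  C2: 48 − 44 = 4  (slack)
  C3: 62 − 62 = 0  (binding)
  C4: 44 − 34 = 10  (slack)

Optimal: x = 4, y = 10
Binding: C1, C3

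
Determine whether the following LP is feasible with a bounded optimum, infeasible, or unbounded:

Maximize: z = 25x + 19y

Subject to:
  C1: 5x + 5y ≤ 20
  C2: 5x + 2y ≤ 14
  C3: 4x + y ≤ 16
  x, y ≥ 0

Feasible with a bounded optimal solution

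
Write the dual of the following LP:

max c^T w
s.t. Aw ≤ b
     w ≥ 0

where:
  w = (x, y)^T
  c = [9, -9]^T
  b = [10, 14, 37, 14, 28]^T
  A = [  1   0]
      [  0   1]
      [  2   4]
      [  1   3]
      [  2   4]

Primal max cᵀx s.t. Ax ≤ b, x ≥ 0  →  Dual min bᵀy s.t. Aᵀy ≥ c, y ≥ 0.

Minimize: z = 10y1 + 14y2 + 37y3 + 14y4 + 28y5

Subject to:
  y1 + 2y3 + y4 + 2y5 ≥ 9
  y2 + 4y3 + 3y4 + 4y5 ≥ -9
  y1, y2, y3, y4, y5 ≥ 0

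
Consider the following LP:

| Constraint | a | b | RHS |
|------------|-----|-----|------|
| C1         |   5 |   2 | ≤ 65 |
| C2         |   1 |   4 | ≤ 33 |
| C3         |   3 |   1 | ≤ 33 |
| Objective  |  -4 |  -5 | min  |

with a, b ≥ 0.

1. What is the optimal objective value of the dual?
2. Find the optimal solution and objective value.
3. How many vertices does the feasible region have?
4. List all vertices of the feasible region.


1. -66
2. a = 9, b = 6, z = -66
3. 4
4. (0, 0), (11, 0), (9, 6), (0, 8.25)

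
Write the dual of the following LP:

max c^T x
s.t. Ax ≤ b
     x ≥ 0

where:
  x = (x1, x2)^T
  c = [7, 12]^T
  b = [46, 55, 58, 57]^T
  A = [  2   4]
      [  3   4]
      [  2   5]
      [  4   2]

Primal max cᵀx s.t. Ax ≤ b, x ≥ 0  →  Dual min bᵀy s.t. Aᵀy ≥ c, y ≥ 0.

Minimize: z = 46y1 + 55y2 + 58y3 + 57y4

Subject to:
  2y1 + 3y2 + 2y3 + 4y4 ≥ 7
  4y1 + 4y2 + 5y3 + 2y4 ≥ 12
  y1, y2, y3, y4 ≥ 0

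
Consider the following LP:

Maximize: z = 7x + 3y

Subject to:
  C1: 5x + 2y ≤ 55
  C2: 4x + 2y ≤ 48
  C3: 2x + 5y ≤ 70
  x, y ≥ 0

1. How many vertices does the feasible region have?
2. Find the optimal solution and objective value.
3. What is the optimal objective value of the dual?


1. 5
2. x = 7, y = 10, z = 79
3. 79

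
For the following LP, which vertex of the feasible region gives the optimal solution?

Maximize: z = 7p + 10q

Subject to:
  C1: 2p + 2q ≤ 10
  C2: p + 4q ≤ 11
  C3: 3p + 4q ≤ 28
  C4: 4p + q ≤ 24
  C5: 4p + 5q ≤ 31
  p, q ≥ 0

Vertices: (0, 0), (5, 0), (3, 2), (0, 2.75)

Evaluate the objective at each vertex of the feasible region:
  z(0, 0) = 0
  z(5, 0) = 35
  z(3, 2) = 41  ←
  z(0, 2.75) = 27.5
The maximum is at p = 3, q = 2.

(3, 2)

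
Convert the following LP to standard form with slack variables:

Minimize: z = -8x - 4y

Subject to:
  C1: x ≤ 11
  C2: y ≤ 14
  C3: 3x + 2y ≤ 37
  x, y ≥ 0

min z = -8x - 4y

s.t.
  x + s1 = 11
  y + s2 = 14
  3x + 2y + s3 = 37
  x, y, s1, s2, s3 ≥ 0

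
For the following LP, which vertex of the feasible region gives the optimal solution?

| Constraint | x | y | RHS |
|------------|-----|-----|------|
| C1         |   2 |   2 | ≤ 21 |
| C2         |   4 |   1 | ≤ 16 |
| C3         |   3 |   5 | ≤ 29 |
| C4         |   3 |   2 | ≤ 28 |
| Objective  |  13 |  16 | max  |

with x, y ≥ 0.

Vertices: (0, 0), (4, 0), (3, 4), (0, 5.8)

Evaluate the objective at each vertex of the feasible region:
  z(0, 0) = 0
  z(4, 0) = 52
  z(3, 4) = 103  ←
  z(0, 5.8) = 92.8
The maximum is at x = 3, y = 4.

(3, 4)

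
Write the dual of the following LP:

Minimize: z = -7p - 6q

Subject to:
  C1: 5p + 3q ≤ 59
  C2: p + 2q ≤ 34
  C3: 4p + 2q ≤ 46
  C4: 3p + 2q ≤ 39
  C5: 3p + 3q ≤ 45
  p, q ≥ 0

Primal min cᵀx s.t. Ax ≤ b, x ≥ 0  →  Dual max −bᵀy s.t. Aᵀy ≥ −c, y ≥ 0.

Maximize: z = -59y1 - 34y2 - 46y3 - 39y4 - 45y5

Subject to:
  5y1 + y2 + 4y3 + 3y4 + 3y5 ≥ 7
  3y1 + 2y2 + 2y3 + 2y4 + 3y5 ≥ 6
  y1, y2, y3, y4, y5 ≥ 0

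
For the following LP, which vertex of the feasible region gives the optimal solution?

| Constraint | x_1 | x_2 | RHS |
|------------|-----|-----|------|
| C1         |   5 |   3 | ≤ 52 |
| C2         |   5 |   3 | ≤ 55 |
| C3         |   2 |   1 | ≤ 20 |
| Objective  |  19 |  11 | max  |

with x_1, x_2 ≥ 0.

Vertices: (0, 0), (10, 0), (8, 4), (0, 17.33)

Evaluate the objective at each vertex of the feasible region:
  z(0, 0) = 0
  z(10, 0) = 190
  z(8, 4) = 196  ←
  z(0, 17.33) = 190.7
The maximum is at x_1 = 8, x_2 = 4.

(8, 4)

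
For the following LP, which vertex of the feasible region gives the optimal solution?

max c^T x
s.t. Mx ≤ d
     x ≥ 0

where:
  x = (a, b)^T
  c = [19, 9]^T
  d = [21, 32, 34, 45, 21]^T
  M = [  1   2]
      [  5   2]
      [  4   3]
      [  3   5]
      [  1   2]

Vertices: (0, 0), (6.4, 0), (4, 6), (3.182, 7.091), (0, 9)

Evaluate the objective at each vertex of the feasible region:
  z(0, 0) = 0
  z(6.4, 0) = 121.6
  z(4, 6) = 130  ←
  z(3.182, 7.091) = 124.3
  z(0, 9) = 81
The maximum is at a = 4, b = 6.

(4, 6)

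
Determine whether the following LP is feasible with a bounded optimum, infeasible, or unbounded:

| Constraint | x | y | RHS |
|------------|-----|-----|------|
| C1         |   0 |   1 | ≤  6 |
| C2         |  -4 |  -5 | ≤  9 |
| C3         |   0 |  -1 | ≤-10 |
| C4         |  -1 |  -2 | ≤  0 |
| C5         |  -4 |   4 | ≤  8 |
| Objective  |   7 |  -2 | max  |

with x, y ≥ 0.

Infeasible (no feasible solution exists)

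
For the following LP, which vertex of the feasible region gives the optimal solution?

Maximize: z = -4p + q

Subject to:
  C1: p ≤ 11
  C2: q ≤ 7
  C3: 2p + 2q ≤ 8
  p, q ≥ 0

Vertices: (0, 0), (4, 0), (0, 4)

Evaluate the objective at each vertex of the feasible region:
  z(0, 0) = 0
  z(4, 0) = -16
  z(0, 4) = 4  ←
The maximum is at p = 0, q = 4.

(0, 4)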